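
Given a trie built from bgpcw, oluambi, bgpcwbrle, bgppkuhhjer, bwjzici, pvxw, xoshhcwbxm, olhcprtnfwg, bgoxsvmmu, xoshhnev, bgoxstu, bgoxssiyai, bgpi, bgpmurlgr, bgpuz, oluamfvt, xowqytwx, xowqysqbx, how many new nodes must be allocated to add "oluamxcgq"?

4

The longest prefix of "oluamxcgq" already in the trie is "oluam" (length 5).
Each of the 4 remaining characters creates one node.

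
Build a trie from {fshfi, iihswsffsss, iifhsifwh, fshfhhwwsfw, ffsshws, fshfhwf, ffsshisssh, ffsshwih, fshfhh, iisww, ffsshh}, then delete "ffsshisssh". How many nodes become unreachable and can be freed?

After clearing the end-marker at "ffsshisssh", prune upward until reaching a node still needed by another word.
The suffix "isssh" (5 nodes) is used only by "ffsshisssh"; the node for "ffssh" still has the child "w", so pruning stops there.
Nodes removed: 5

5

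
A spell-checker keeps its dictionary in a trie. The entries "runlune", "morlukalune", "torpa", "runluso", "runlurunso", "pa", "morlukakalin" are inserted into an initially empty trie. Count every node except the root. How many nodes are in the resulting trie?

37

Trie structure (* marks end of a word):
(root)
├─ m
│  └─ o
│     └─ r
│        └─ l
│           └─ u
│              └─ k
│                 └─ a
│                    ├─ k
│                    │  └─ a
│                    │     └─ l
│                    │        └─ i
│                    │           └─ n *
│                    └─ l
│                       └─ u
│                          └─ n
│                             └─ e *
├─ p
│  └─ a *
├─ r
│  └─ u
│     └─ n
│        └─ l
│           └─ u
│              ├─ n
│              │  └─ e *
│              ├─ r
│              │  └─ u
│              │     └─ n
│              │        └─ s
│              │           └─ o *
│              └─ s
│                 └─ o *
└─ t
   └─ o
      └─ r
         └─ p
            └─ a *
Counting every labelled node above: 37.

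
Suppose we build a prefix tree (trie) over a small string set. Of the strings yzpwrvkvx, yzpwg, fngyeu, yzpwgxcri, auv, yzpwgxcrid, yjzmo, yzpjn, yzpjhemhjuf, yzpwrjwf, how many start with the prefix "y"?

Walk to "y"; the words in its subtree are exactly those with that prefix.
Words under "y": yjzmo, yzpjhemhjuf, yzpjn, yzpwg, yzpwgxcri, yzpwgxcrid, yzpwrjwf, yzpwrvkvx
Count: 8

8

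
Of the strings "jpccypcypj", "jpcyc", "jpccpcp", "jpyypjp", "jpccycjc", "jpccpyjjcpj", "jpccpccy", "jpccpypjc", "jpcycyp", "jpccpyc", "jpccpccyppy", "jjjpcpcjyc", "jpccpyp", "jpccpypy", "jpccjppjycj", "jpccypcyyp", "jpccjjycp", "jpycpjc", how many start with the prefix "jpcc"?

13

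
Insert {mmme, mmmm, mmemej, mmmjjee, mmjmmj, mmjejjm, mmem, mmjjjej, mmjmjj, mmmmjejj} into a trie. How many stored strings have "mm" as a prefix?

Traverse to the node for "mm", then collect every word in that subtree.
Matches: "mmem", "mmemej", "mmjejjm", "mmjjjej", "mmjmjj", "mmjmmj", "mmme", "mmmjjee", "mmmm", "mmmmjejj"
Count: 10

10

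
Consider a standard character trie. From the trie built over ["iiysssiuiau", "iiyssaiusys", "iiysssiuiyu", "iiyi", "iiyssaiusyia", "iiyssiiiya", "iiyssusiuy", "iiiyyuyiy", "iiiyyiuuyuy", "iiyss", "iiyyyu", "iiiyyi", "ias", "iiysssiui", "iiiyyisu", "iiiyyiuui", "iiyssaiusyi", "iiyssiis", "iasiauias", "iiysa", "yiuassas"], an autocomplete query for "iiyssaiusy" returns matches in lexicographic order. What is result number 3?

iiyssaiusys

DFS of the "iiyssaiusy" subtree visits, in order: "iiyssaiusyi", "iiyssaiusyia", "iiyssaiusys"
The 3rd is iiyssaiusys.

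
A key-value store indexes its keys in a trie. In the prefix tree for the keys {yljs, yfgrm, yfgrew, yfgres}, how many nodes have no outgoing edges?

4

A leaf is a node with no children — equivalently, the end of a word that is not a proper prefix of any other stored word.
Those words: "yfgres", "yfgrew", "yfgrm", "yljs"
Leaf count: 4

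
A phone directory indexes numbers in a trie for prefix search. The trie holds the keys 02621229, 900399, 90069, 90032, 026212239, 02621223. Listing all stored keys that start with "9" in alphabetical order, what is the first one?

90032

DFS of the "9" subtree visits, in order: "90032", "900399", "90069"
Position 1: 90032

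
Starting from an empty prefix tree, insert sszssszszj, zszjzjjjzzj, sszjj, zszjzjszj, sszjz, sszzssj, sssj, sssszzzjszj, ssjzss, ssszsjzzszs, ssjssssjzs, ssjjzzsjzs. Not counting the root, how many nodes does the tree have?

67

For each word, the new-node count is its length minus the longest prefix already in the trie:
  "sszssszszj" → 10 new (s, s, z, s, s, s, z, s, z, j)
  "zszjzjjjzzj" → 11 new (z, s, z, j, z, j, j, j, z, z, j)
  "sszjj" → prefix "ssz" already present; 2 new (j, j)
  "zszjzjszj" → prefix "zszjzj" already present; 3 new (s, z, j)
  "sszjz" → prefix "sszj" already present; 1 new (z)
  "sszzssj" → prefix "ssz" already present; 4 new (z, s, s, j)
  "sssj" → prefix "ss" already present; 2 new (s, j)
  "sssszzzjszj" → prefix "sss" already present; 8 new (s, z, z, z, j, s, z, j)
  "ssjzss" → prefix "ss" already present; 4 new (j, z, s, s)
  "ssszsjzzszs" → prefix "sss" already present; 8 new (z, s, j, z, z, s, z, s)
  "ssjssssjzs" → prefix "ssj" already present; 7 new (s, s, s, s, j, z, s)
  "ssjjzzsjzs" → prefix "ssj" already present; 7 new (j, z, z, s, j, z, s)
Total nodes = 10 + 11 + 2 + 3 + 1 + 4 + 2 + 8 + 4 + 8 + 7 + 7 = 67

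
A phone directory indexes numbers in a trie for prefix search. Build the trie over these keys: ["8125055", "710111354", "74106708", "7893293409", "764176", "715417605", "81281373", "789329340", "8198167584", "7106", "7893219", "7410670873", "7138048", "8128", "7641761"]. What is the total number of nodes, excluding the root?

For each word, the new-node count is its length minus the longest prefix already in the trie:
  "8125055" → 7 new (8, 1, 2, 5, 0, 5, 5)
  "710111354" → 9 new (7, 1, 0, 1, 1, 1, 3, 5, 4)
  "74106708" → prefix "7" already present; 7 new (4, 1, 0, 6, 7, 0, 8)
  "7893293409" → prefix "7" already present; 9 new (8, 9, 3, 2, 9, 3, 4, 0, 9)
  "764176" → prefix "7" already present; 5 new (6, 4, 1, 7, 6)
  "715417605" → prefix "71" already present; 7 new (5, 4, 1, 7, 6, 0, 5)
  "81281373" → prefix "812" already present; 5 new (8, 1, 3, 7, 3)
  "789329340" → prefix "789329340" already present; 0 new (none)
  "8198167584" → prefix "81" already present; 8 new (9, 8, 1, 6, 7, 5, 8, 4)
  "7106" → prefix "710" already present; 1 new (6)
  "7893219" → prefix "78932" already present; 2 new (1, 9)
  "7410670873" → prefix "74106708" already present; 2 new (7, 3)
  "7138048" → prefix "71" already present; 5 new (3, 8, 0, 4, 8)
  "8128" → prefix "8128" already present; 0 new (none)
  "7641761" → prefix "764176" already present; 1 new (1)
Total nodes = 7 + 9 + 7 + 9 + 5 + 7 + 5 + 0 + 8 + 1 + 2 + 2 + 5 + 0 + 1 = 68

68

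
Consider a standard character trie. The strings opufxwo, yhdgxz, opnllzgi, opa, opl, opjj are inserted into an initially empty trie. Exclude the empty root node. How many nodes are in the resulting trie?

For each word, the new-node count is its length minus the longest prefix already in the trie:
  "opufxwo" → 7 new (o, p, u, f, x, w, o)
  "yhdgxz" → 6 new (y, h, d, g, x, z)
  "opnllzgi" → prefix "op" already present; 6 new (n, l, l, z, g, i)
  "opa" → prefix "op" already present; 1 new (a)
  "opl" → prefix "op" already present; 1 new (l)
  "opjj" → prefix "op" already present; 2 new (j, j)
Total nodes = 7 + 6 + 6 + 1 + 1 + 2 = 23

23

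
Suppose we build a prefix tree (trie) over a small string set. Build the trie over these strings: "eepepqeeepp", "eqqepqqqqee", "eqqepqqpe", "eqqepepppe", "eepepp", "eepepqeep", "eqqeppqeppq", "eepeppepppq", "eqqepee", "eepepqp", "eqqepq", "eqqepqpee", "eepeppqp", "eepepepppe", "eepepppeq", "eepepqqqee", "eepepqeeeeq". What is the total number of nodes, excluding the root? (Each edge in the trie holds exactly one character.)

Insert word by word; a character creates a node only if that edge doesn't already exist:
  "eepepqeeepp" → 11 new (e, e, p, e, p, q, e, e, e, p, p)
  "eqqepqqqqee" → prefix "e" already present; 10 new (q, q, e, p, q, q, q, q, e, e)
  "eqqepqqpe" → prefix "eqqepqq" already present; 2 new (p, e)
  "eqqepepppe" → prefix "eqqep" already present; 5 new (e, p, p, p, e)
  "eepepp" → prefix "eepep" already present; 1 new (p)
  "eepepqeep" → prefix "eepepqee" already present; 1 new (p)
  "eqqeppqeppq" → prefix "eqqep" already present; 6 new (p, q, e, p, p, q)
  "eepeppepppq" → prefix "eepepp" already present; 5 new (e, p, p, p, q)
  "eqqepee" → prefix "eqqepe" already present; 1 new (e)
  "eepepqp" → prefix "eepepq" already present; 1 new (p)
  "eqqepq" → prefix "eqqepq" already present; 0 new (none)
  "eqqepqpee" → prefix "eqqepq" already present; 3 new (p, e, e)
  "eepeppqp" → prefix "eepepp" already present; 2 new (q, p)
  "eepepepppe" → prefix "eepep" already present; 5 new (e, p, p, p, e)
  "eepepppeq" → prefix "eepepp" already present; 3 new (p, e, q)
  "eepepqqqee" → prefix "eepepq" already present; 4 new (q, q, e, e)
  "eepepqeeeeq" → prefix "eepepqeee" already present; 2 new (e, q)
Total nodes = 11 + 10 + 2 + 5 + 1 + 1 + 6 + 5 + 1 + 1 + 0 + 3 + 2 + 5 + 3 + 4 + 2 = 62

62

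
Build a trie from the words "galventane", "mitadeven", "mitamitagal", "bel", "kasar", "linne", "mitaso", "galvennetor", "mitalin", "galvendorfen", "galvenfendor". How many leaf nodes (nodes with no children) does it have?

A leaf is a node with no children — equivalently, the end of a word that is not a proper prefix of any other stored word.
Those words: "bel", "galvendorfen", "galvenfendor", "galvennetor", "galventane", "kasar", "linne", "mitadeven", "mitalin", "mitamitagal", "mitaso"
Leaf count: 11

11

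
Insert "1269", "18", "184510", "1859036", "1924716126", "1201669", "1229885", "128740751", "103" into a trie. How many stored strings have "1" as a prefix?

9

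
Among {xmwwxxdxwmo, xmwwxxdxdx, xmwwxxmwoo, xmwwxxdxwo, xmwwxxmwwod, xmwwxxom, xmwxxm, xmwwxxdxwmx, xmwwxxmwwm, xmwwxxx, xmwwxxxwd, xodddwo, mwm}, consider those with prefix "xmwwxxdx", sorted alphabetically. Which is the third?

DFS of the "xmwwxxdx" subtree visits, in order: "xmwwxxdxdx", "xmwwxxdxwmo", "xmwwxxdxwmx", "xmwwxxdxwo"
The 3rd is xmwwxxdxwmx.

xmwwxxdxwmx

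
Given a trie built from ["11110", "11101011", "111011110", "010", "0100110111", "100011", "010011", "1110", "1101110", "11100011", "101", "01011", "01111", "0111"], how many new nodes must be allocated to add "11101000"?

"111010" is already a path in the trie; the remaining "00" must be added.
Each of the 2 remaining characters creates one node.

2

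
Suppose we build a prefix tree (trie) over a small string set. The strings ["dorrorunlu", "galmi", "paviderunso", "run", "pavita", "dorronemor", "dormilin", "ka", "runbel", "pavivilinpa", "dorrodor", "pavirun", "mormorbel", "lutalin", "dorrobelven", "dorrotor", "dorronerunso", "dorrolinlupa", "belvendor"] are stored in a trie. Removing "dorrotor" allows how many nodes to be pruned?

A node on "dorrotor"'s path can go only if nothing else ends at it or branches off below it.
The suffix "tor" (3 nodes) is used only by "dorrotor"; the node for "dorro" still has the child "r", so pruning stops there.
Nodes removed: 3

3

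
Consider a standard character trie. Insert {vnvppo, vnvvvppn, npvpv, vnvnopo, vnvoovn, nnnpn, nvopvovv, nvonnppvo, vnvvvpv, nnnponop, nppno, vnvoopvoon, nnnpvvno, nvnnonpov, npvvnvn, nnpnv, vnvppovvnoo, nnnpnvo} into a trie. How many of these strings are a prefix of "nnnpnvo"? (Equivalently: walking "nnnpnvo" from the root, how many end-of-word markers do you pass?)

Walk "nnnpnvo" from the root; an end-of-word marker is hit whenever a stored word is a prefix of "nnnpnvo".
Prefixes of the query that are stored words: "nnnpn", "nnnpnvo"
Count: 2

2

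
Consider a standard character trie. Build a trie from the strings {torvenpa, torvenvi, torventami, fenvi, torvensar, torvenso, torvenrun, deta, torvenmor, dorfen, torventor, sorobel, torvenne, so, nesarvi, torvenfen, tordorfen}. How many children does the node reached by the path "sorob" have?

1

Walk "sorob" from the root, arriving at one node.
Characters that immediately follow "sorob" among the stored strings: {e}.
That node has 1 child edge.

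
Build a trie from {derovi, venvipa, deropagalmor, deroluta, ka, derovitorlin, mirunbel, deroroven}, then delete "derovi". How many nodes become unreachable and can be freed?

After clearing the end-marker at "derovi", prune upward until reaching a node still needed by another word.
Every node on "derovi" is still needed (e.g. by "derovitorlin"), so nothing is freed.
Nodes removed: 0

0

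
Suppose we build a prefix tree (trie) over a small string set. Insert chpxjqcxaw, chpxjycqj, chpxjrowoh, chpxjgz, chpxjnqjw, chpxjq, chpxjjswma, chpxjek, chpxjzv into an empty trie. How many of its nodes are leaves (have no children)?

A leaf is a node with no children — equivalently, the end of a word that is not a proper prefix of any other stored word.
Those words: "chpxjek", "chpxjgz", "chpxjjswma", "chpxjnqjw", "chpxjqcxaw", "chpxjrowoh", "chpxjycqj", "chpxjzv"
Leaf count: 8

8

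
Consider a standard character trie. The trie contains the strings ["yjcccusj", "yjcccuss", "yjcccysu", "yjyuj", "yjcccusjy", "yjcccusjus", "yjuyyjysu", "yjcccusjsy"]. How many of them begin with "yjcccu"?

5

Walk to "yjcccu"; the words in its subtree are exactly those with that prefix.
Matches: "yjcccusj", "yjcccusjsy", "yjcccusjus", "yjcccusjy", "yjcccuss"
Count: 5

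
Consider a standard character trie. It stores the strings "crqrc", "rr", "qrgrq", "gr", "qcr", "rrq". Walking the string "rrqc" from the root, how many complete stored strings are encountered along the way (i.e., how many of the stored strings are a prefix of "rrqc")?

Traverse "rrqc" character by character; count nodes along the way that are marked as word ends.
Prefixes of the query that are stored words: "rr", "rrq"
Count: 2

2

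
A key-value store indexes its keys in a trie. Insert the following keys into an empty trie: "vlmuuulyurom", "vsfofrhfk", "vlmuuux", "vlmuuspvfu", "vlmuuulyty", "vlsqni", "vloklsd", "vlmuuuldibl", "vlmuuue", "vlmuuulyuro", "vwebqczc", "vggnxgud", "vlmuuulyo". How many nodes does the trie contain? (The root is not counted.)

57

For each word, the new-node count is its length minus the longest prefix already in the trie:
  "vlmuuulyurom" → 12 new (v, l, m, u, u, u, l, y, u, r, o, m)
  "vsfofrhfk" → prefix "v" already present; 8 new (s, f, o, f, r, h, f, k)
  "vlmuuux" → prefix "vlmuuu" already present; 1 new (x)
  "vlmuuspvfu" → prefix "vlmuu" already present; 5 new (s, p, v, f, u)
  "vlmuuulyty" → prefix "vlmuuuly" already present; 2 new (t, y)
  "vlsqni" → prefix "vl" already present; 4 new (s, q, n, i)
  "vloklsd" → prefix "vl" already present; 5 new (o, k, l, s, d)
  "vlmuuuldibl" → prefix "vlmuuul" already present; 4 new (d, i, b, l)
  "vlmuuue" → prefix "vlmuuu" already present; 1 new (e)
  "vlmuuulyuro" → prefix "vlmuuulyuro" already present; 0 new (none)
  "vwebqczc" → prefix "v" already present; 7 new (w, e, b, q, c, z, c)
  "vggnxgud" → prefix "v" already present; 7 new (g, g, n, x, g, u, d)
  "vlmuuulyo" → prefix "vlmuuuly" already present; 1 new (o)
Total nodes = 12 + 8 + 1 + 5 + 2 + 4 + 5 + 4 + 1 + 0 + 7 + 7 + 1 = 57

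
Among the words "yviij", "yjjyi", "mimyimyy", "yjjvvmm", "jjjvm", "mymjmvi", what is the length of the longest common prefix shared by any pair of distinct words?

3

Equivalently: take the maximum, over all pairs, of their longest common prefix length.
e.g. "yjjvvmm" and "yjjyi" share the prefix "yjj" of length 3; no pair shares a longer one.
Longest shared-prefix length: 3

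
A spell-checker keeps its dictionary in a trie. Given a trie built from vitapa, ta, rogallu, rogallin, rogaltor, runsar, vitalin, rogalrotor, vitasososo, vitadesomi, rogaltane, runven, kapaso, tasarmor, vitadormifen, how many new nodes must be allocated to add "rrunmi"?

The longest prefix of "rrunmi" already in the trie is "r" (length 1).
Each of the 5 remaining characters creates one node.

5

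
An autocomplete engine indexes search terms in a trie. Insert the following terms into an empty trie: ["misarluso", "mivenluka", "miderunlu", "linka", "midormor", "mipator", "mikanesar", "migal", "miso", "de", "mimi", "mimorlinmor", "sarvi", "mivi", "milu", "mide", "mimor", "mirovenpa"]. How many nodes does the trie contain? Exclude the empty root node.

76

Count nodes per top-level branch (shared prefixes stored once):
  'd'-branch (de): 2 nodes
  'l'-branch (linka): 5 nodes
  'm'-branch (mide, miderunlu, midormor, migal, mikanesar, milu, mimi, mimor, mimorlinmor, mipator, mirovenpa, misarluso, miso, mivenluka, mivi): 64 nodes
  's'-branch (sarvi): 5 nodes
Sum: 76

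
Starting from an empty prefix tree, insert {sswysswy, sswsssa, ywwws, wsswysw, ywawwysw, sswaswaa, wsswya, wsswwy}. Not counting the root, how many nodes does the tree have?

38

Trace insertions, counting only characters that open a new branch:
  "sswysswy" → 8 new (s, s, w, y, s, s, w, y)
  "sswsssa" → prefix "ssw" already present; 4 new (s, s, s, a)
  "ywwws" → 5 new (y, w, w, w, s)
  "wsswysw" → 7 new (w, s, s, w, y, s, w)
  "ywawwysw" → prefix "yw" already present; 6 new (a, w, w, y, s, w)
  "sswaswaa" → prefix "ssw" already present; 5 new (a, s, w, a, a)
  "wsswya" → prefix "wsswy" already present; 1 new (a)
  "wsswwy" → prefix "wssw" already present; 2 new (w, y)
Total nodes = 8 + 4 + 5 + 7 + 6 + 5 + 1 + 2 = 38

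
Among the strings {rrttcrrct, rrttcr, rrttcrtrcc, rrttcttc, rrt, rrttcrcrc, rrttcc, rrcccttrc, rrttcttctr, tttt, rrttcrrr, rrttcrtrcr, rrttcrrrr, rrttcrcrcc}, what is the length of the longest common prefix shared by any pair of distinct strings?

Equivalently: take the maximum, over all pairs, of their longest common prefix length.
e.g. "rrttcrcrc" and "rrttcrcrcc" share the prefix "rrttcrcrc" of length 9; no pair shares a longer one.
Longest shared-prefix length: 9

9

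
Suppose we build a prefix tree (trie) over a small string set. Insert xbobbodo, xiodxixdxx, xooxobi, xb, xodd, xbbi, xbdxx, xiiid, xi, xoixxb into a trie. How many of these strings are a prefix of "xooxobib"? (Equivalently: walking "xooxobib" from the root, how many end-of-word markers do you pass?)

1

Traverse "xooxobib" character by character; count nodes along the way that are marked as word ends.
Prefixes of the query that are stored words: "xooxobi"
Count: 1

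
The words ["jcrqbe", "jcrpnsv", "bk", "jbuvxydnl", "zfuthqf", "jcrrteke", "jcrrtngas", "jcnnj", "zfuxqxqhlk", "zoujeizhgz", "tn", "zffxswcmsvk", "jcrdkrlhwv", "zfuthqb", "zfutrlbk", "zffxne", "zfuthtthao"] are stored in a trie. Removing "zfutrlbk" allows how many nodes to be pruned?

4

After clearing the end-marker at "zfutrlbk", prune upward until reaching a node still needed by another word.
The suffix "rlbk" (4 nodes) is used only by "zfutrlbk"; the node for "zfut" still has the child "h", so pruning stops there.
Nodes removed: 4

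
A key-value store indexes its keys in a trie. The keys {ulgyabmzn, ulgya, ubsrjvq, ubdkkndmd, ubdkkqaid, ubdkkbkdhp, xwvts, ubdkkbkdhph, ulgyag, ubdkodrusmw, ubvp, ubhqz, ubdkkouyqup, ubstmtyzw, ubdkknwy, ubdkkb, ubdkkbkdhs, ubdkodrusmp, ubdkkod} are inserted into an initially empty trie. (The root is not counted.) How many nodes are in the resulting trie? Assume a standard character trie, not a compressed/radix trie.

Count nodes per top-level branch (shared prefixes stored once):
  'u'-branch (ubdkkb, ubdkkbkdhp, ubdkkbkdhph, ubdkkbkdhs, ubdkkndmd, ubdkknwy, ubdkkod, ubdkkouyqup, ubdkkqaid, ubdkodrusmp, ubdkodrusmw, ubhqz, ubsrjvq, ubstmtyzw, ubvp, ulgya, ulgyabmzn, ulgyag): 62 nodes
  'x'-branch (xwvts): 5 nodes
Sum: 67

67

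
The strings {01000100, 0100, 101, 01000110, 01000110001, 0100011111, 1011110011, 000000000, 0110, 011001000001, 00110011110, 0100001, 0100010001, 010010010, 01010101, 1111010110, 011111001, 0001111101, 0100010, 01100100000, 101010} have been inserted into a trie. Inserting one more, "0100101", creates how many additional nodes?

"010010" is already a path in the trie; the remaining "1" must be added.
New nodes needed: |"0100101"| − 6 = 7 − 6 = 1.

1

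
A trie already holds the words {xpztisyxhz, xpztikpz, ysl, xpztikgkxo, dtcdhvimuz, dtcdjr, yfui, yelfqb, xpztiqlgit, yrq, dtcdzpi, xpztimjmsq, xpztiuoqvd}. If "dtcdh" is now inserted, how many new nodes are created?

0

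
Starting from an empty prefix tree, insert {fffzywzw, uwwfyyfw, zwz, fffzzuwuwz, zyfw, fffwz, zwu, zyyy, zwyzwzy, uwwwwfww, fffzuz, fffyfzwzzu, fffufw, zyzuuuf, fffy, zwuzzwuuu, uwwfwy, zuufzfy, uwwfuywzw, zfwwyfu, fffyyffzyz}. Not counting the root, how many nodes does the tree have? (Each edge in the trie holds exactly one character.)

Count nodes per top-level branch (shared prefixes stored once):
  'f'-branch (fffufw, fffwz, fffy, fffyfzwzzu, fffyyffzyz, fffzuz, fffzywzw, fffzzuwuwz): 34 nodes
  'u'-branch (uwwfuywzw, uwwfwy, uwwfyyfw, uwwwwfww): 20 nodes
  'z'-branch (zfwwyfu, zuufzfy, zwu, zwuzzwuuu, zwyzwzy, zwz, zyfw, zyyy, zyzuuuf): 37 nodes
Sum: 91

91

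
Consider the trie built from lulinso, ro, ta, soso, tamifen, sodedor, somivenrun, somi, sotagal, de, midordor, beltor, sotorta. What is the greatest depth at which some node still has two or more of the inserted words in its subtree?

4

The deepest shared node is where two words last agree before diverging.
e.g. "somi" and "somivenrun" share the prefix "somi" of length 4; no pair shares a longer one.
Longest shared-prefix length: 4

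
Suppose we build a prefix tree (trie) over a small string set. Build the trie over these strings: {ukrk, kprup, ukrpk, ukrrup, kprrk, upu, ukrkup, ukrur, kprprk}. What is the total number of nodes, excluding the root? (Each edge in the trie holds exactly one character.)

25

Insert word by word; a character creates a node only if that edge doesn't already exist:
  "ukrk" → 4 new (u, k, r, k)
  "kprup" → 5 new (k, p, r, u, p)
  "ukrpk" → prefix "ukr" already present; 2 new (p, k)
  "ukrrup" → prefix "ukr" already present; 3 new (r, u, p)
  "kprrk" → prefix "kpr" already present; 2 new (r, k)
  "upu" → prefix "u" already present; 2 new (p, u)
  "ukrkup" → prefix "ukrk" already present; 2 new (u, p)
  "ukrur" → prefix "ukr" already present; 2 new (u, r)
  "kprprk" → prefix "kpr" already present; 3 new (p, r, k)
Total nodes = 4 + 5 + 2 + 3 + 2 + 2 + 2 + 2 + 3 = 25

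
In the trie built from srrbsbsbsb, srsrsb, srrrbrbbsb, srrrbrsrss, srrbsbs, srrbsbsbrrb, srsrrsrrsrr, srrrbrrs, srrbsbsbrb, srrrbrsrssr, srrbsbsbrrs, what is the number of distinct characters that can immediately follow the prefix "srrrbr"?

3

Walk "srrrbr" from the root, arriving at one node.
Characters that immediately follow "srrrbr" among the stored strings: {b, r, s}.
That node has 3 child edges.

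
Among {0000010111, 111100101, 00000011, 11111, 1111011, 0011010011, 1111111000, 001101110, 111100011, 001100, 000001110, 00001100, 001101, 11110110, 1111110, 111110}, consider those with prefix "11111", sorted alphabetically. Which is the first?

DFS of the "11111" subtree visits, in order: "11111", "111110", "1111110", "1111111000"
Position 1: 11111

11111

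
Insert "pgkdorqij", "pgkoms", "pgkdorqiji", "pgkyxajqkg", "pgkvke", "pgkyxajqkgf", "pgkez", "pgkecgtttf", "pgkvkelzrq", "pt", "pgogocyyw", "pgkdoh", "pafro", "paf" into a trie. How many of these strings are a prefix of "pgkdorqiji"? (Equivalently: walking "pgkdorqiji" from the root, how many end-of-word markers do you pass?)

2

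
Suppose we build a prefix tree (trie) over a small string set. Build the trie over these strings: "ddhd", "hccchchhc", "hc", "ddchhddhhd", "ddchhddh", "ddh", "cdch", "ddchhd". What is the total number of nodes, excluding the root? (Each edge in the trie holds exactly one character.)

25

Trie structure (* marks end of a word):
(root)
├─ c
│  └─ d
│     └─ c
│        └─ h *
├─ d
│  └─ d
│     ├─ c
│     │  └─ h
│     │     └─ h
│     │        └─ d *
│     │           └─ d
│     │              └─ h *
│     │                 └─ h
│     │                    └─ d *
│     └─ h *
│        └─ d *
└─ h
   └─ c *
      └─ c
         └─ c
            └─ h
               └─ c
                  └─ h
                     └─ h
                        └─ c *
Counting every labelled node above: 25.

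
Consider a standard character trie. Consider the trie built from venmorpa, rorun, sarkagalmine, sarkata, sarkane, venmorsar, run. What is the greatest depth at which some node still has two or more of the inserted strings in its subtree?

Equivalently: take the maximum, over all pairs, of their longest common prefix length.
"venmorpa" and "venmorsar" agree on "venmor" (6 characters) before diverging; nothing deeper is shared.
Longest shared-prefix length: 6

6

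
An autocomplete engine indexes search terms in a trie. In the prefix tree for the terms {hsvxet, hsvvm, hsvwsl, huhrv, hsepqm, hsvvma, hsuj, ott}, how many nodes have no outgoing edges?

7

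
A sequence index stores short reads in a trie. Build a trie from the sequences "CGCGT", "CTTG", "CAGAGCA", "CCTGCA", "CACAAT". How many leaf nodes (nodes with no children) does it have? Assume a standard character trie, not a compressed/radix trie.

5

Leaves are exactly the stored words that no other stored word extends.
Those words: "CACAAT", "CAGAGCA", "CCTGCA", "CGCGT", "CTTG"
Leaf count: 5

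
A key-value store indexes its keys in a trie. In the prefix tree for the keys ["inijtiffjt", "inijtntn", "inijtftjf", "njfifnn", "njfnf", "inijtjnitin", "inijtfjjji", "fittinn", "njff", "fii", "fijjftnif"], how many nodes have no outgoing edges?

11

A leaf is a node with no children — equivalently, the end of a word that is not a proper prefix of any other stored word.
Those words: "fii", "fijjftnif", "fittinn", "inijtfjjji", "inijtftjf", "inijtiffjt", "inijtjnitin", "inijtntn", "njff", "njfifnn", "njfnf"
Leaf count: 11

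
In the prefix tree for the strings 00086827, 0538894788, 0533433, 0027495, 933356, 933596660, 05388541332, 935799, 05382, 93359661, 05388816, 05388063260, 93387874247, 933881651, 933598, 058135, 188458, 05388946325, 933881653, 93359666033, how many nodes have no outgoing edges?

19

Leaves are exactly the stored words that no other stored word extends.
Those words: "00086827", "0027495", "0533433", "05382", "05388063260", "05388541332", "05388816", "05388946325", "0538894788", "058135", "188458", "933356", "93359661", "93359666033", "933598", "93387874247", "933881651", "933881653", "935799"
Leaf count: 19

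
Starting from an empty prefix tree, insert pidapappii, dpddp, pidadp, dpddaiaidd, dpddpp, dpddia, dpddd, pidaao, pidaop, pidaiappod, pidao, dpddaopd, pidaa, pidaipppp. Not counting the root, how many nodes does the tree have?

Trace insertions, counting only characters that open a new branch:
  "pidapappii" → 10 new (p, i, d, a, p, a, p, p, i, i)
  "dpddp" → 5 new (d, p, d, d, p)
  "pidadp" → prefix "pida" already present; 2 new (d, p)
  "dpddaiaidd" → prefix "dpdd" already present; 6 new (a, i, a, i, d, d)
  "dpddpp" → prefix "dpddp" already present; 1 new (p)
  "dpddia" → prefix "dpdd" already present; 2 new (i, a)
  "dpddd" → prefix "dpdd" already present; 1 new (d)
  "pidaao" → prefix "pida" already present; 2 new (a, o)
  "pidaop" → prefix "pida" already present; 2 new (o, p)
  "pidaiappod" → prefix "pida" already present; 6 new (i, a, p, p, o, d)
  "pidao" → prefix "pidao" already present; 0 new (none)
  "dpddaopd" → prefix "dpdda" already present; 3 new (o, p, d)
  "pidaa" → prefix "pidaa" already present; 0 new (none)
  "pidaipppp" → prefix "pidai" already present; 4 new (p, p, p, p)
Total nodes = 10 + 5 + 2 + 6 + 1 + 2 + 1 + 2 + 2 + 6 + 0 + 3 + 0 + 4 = 44

44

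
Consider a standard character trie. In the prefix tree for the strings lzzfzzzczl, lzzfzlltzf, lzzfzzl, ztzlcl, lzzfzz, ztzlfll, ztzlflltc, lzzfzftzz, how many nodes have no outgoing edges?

Leaves are exactly the stored words that no other stored word extends.
Those words: "lzzfzftzz", "lzzfzlltzf", "lzzfzzl", "lzzfzzzczl", "ztzlcl", "ztzlflltc"
Leaf count: 6

6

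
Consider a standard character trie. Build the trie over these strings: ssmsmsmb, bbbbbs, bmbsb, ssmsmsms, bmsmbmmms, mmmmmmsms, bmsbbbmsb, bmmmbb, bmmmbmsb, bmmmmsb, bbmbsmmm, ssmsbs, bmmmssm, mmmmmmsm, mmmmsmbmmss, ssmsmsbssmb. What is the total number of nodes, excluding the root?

74

For each word, the new-node count is its length minus the longest prefix already in the trie:
  "ssmsmsmb" → 8 new (s, s, m, s, m, s, m, b)
  "bbbbbs" → 6 new (b, b, b, b, b, s)
  "bmbsb" → prefix "b" already present; 4 new (m, b, s, b)
  "ssmsmsms" → prefix "ssmsmsm" already present; 1 new (s)
  "bmsmbmmms" → prefix "bm" already present; 7 new (s, m, b, m, m, m, s)
  "mmmmmmsms" → 9 new (m, m, m, m, m, m, s, m, s)
  "bmsbbbmsb" → prefix "bms" already present; 6 new (b, b, b, m, s, b)
  "bmmmbb" → prefix "bm" already present; 4 new (m, m, b, b)
  "bmmmbmsb" → prefix "bmmmb" already present; 3 new (m, s, b)
  "bmmmmsb" → prefix "bmmm" already present; 3 new (m, s, b)
  "bbmbsmmm" → prefix "bb" already present; 6 new (m, b, s, m, m, m)
  "ssmsbs" → prefix "ssms" already present; 2 new (b, s)
  "bmmmssm" → prefix "bmmm" already present; 3 new (s, s, m)
  "mmmmmmsm" → prefix "mmmmmmsm" already present; 0 new (none)
  "mmmmsmbmmss" → prefix "mmmm" already present; 7 new (s, m, b, m, m, s, s)
  "ssmsmsbssmb" → prefix "ssmsms" already present; 5 new (b, s, s, m, b)
Total nodes = 8 + 6 + 4 + 1 + 7 + 9 + 6 + 4 + 3 + 3 + 6 + 2 + 3 + 0 + 7 + 5 = 74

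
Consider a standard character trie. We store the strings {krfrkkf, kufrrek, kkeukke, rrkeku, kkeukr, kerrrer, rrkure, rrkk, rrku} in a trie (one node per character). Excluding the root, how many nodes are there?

36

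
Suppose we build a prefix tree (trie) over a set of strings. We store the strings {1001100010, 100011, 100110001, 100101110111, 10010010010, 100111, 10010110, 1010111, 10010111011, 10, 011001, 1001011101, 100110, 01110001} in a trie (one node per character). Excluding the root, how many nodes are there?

45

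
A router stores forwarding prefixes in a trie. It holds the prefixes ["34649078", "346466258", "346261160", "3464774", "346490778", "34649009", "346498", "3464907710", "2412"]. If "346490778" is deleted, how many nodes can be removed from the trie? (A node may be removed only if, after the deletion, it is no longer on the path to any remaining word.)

Walk "346490778" from the leaf back toward the root, removing each node that no remaining word uses.
The suffix "8" (1 node) is used only by "346490778"; the node for "34649077" still has the child "1", so pruning stops there.
Nodes removed: 1

1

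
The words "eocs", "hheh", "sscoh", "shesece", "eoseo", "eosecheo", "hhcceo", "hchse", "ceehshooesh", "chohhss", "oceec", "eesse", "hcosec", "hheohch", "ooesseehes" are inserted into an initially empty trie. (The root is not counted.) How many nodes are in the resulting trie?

77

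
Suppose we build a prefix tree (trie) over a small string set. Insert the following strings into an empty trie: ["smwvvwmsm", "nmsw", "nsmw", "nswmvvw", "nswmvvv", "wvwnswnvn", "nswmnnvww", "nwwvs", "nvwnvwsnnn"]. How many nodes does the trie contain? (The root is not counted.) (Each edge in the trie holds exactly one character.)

Trace insertions, counting only characters that open a new branch:
  "smwvvwmsm" → 9 new (s, m, w, v, v, w, m, s, m)
  "nmsw" → 4 new (n, m, s, w)
  "nsmw" → prefix "n" already present; 3 new (s, m, w)
  "nswmvvw" → prefix "ns" already present; 5 new (w, m, v, v, w)
  "nswmvvv" → prefix "nswmvv" already present; 1 new (v)
  "wvwnswnvn" → 9 new (w, v, w, n, s, w, n, v, n)
  "nswmnnvww" → prefix "nswm" already present; 5 new (n, n, v, w, w)
  "nwwvs" → prefix "n" already present; 4 new (w, w, v, s)
  "nvwnvwsnnn" → prefix "n" already present; 9 new (v, w, n, v, w, s, n, n, n)
Total nodes = 9 + 4 + 3 + 5 + 1 + 9 + 5 + 4 + 9 = 49

49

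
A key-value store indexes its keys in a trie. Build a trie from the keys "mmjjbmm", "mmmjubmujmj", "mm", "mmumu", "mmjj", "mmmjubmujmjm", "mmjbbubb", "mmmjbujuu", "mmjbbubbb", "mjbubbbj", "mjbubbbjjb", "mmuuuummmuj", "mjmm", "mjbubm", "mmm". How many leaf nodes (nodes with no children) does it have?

Leaves are exactly the stored words that no other stored word extends.
Those words: "mjbubbbjjb", "mjbubm", "mjmm", "mmjbbubbb", "mmjjbmm", "mmmjbujuu", "mmmjubmujmjm", "mmumu", "mmuuuummmuj"
Leaf count: 9

9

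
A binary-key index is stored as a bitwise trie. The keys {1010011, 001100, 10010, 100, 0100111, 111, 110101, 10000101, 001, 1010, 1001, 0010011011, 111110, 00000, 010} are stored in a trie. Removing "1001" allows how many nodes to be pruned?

Walk "1001" from the leaf back toward the root, removing each node that no remaining word uses.
Every node on "1001" is still needed (e.g. by "10010"), so nothing is freed.
Nodes removed: 0

0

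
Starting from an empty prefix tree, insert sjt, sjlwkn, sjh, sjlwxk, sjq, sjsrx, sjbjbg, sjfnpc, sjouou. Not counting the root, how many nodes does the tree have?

Trace insertions, counting only characters that open a new branch:
  "sjt" → 3 new (s, j, t)
  "sjlwkn" → prefix "sj" already present; 4 new (l, w, k, n)
  "sjh" → prefix "sj" already present; 1 new (h)
  "sjlwxk" → prefix "sjlw" already present; 2 new (x, k)
  "sjq" → prefix "sj" already present; 1 new (q)
  "sjsrx" → prefix "sj" already present; 3 new (s, r, x)
  "sjbjbg" → prefix "sj" already present; 4 new (b, j, b, g)
  "sjfnpc" → prefix "sj" already present; 4 new (f, n, p, c)
  "sjouou" → prefix "sj" already present; 4 new (o, u, o, u)
Total nodes = 3 + 4 + 1 + 2 + 1 + 3 + 4 + 4 + 4 = 26

26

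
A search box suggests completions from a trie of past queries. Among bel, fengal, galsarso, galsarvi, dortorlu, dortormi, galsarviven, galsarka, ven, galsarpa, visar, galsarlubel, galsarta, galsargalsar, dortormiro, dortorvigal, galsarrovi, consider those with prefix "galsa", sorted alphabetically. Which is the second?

galsarka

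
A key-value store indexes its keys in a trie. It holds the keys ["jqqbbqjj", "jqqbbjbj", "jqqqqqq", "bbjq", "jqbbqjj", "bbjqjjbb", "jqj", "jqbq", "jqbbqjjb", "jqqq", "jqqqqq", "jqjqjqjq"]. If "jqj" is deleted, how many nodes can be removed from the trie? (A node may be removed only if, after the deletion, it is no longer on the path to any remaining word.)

0

After clearing the end-marker at "jqj", prune upward until reaching a node still needed by another word.
Every node on "jqj" is still needed (e.g. by "jqjqjqjq"), so nothing is freed.
Nodes removed: 0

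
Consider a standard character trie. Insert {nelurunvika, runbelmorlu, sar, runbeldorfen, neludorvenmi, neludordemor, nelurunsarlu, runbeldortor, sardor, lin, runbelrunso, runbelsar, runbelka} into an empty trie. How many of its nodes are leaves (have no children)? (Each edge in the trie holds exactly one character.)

12

A leaf is a node with no children — equivalently, the end of a word that is not a proper prefix of any other stored word.
Those words: "lin", "neludordemor", "neludorvenmi", "nelurunsarlu", "nelurunvika", "runbeldorfen", "runbeldortor", "runbelka", "runbelmorlu", "runbelrunso", "runbelsar", "sardor"
Leaf count: 12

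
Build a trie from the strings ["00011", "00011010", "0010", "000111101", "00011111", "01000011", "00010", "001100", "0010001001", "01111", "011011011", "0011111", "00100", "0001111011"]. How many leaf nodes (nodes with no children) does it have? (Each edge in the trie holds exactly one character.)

10

A leaf is a node with no children — equivalently, the end of a word that is not a proper prefix of any other stored word.
Those words: "00010", "00011010", "0001111011", "00011111", "0010001001", "001100", "0011111", "01000011", "011011011", "01111"
Leaf count: 10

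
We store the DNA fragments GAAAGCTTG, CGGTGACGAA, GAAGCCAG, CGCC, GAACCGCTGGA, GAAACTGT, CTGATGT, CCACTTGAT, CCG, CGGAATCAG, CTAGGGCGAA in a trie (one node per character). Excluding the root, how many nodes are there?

Insert word by word; a character creates a node only if that edge doesn't already exist:
  "GAAAGCTTG" → 9 new (G, A, A, A, G, C, T, T, G)
  "CGGTGACGAA" → 10 new (C, G, G, T, G, A, C, G, A, A)
  "GAAGCCAG" → prefix "GAA" already present; 5 new (G, C, C, A, G)
  "CGCC" → prefix "CG" already present; 2 new (C, C)
  "GAACCGCTGGA" → prefix "GAA" already present; 8 new (C, C, G, C, T, G, G, A)
  "GAAACTGT" → prefix "GAAA" already present; 4 new (C, T, G, T)
  "CTGATGT" → prefix "C" already present; 6 new (T, G, A, T, G, T)
  "CCACTTGAT" → prefix "C" already present; 8 new (C, A, C, T, T, G, A, T)
  "CCG" → prefix "CC" already present; 1 new (G)
  "CGGAATCAG" → prefix "CGG" already present; 6 new (A, A, T, C, A, G)
  "CTAGGGCGAA" → prefix "CT" already present; 8 new (A, G, G, G, C, G, A, A)
Total nodes = 9 + 10 + 5 + 2 + 8 + 4 + 6 + 8 + 1 + 6 + 8 = 67

67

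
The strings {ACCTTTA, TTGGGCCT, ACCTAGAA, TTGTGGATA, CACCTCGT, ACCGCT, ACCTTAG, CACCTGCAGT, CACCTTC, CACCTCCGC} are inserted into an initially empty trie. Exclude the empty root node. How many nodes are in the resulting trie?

Trace insertions, counting only characters that open a new branch:
  "ACCTTTA" → 7 new (A, C, C, T, T, T, A)
  "TTGGGCCT" → 8 new (T, T, G, G, G, C, C, T)
  "ACCTAGAA" → prefix "ACCT" already present; 4 new (A, G, A, A)
  "TTGTGGATA" → prefix "TTG" already present; 6 new (T, G, G, A, T, A)
  "CACCTCGT" → 8 new (C, A, C, C, T, C, G, T)
  "ACCGCT" → prefix "ACC" already present; 3 new (G, C, T)
  "ACCTTAG" → prefix "ACCTT" already present; 2 new (A, G)
  "CACCTGCAGT" → prefix "CACCT" already present; 5 new (G, C, A, G, T)
  "CACCTTC" → prefix "CACCT" already present; 2 new (T, C)
  "CACCTCCGC" → prefix "CACCTC" already present; 3 new (C, G, C)
Total nodes = 7 + 8 + 4 + 6 + 8 + 3 + 2 + 5 + 2 + 3 = 48

48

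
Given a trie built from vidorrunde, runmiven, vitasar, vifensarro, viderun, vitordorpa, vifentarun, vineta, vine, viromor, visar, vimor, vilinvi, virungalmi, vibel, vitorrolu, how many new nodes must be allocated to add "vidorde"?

2

The longest prefix of "vidorde" already in the trie is "vidor" (length 5).
Each of the 2 remaining characters creates one node.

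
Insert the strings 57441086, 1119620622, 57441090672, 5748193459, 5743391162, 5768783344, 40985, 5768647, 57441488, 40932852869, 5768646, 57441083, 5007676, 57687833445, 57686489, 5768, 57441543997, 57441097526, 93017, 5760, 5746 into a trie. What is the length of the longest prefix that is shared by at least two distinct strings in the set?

10

The deepest shared node is where two words last agree before diverging.
e.g. "5768783344" and "57687833445" share the prefix "5768783344" of length 10; no pair shares a longer one.
Longest shared-prefix length: 10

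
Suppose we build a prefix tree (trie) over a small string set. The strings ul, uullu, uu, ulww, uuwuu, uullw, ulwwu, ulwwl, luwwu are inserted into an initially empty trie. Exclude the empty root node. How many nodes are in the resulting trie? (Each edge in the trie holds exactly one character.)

Trie structure (* marks end of a word):
(root)
├─ l
│  └─ u
│     └─ w
│        └─ w
│           └─ u *
└─ u
   ├─ l *
   │  └─ w
   │     └─ w *
   │        ├─ l *
   │        └─ u *
   └─ u *
      ├─ l
      │  └─ l
      │     ├─ u *
      │     └─ w *
      └─ w
         └─ u
            └─ u *
Counting every labelled node above: 19.

19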